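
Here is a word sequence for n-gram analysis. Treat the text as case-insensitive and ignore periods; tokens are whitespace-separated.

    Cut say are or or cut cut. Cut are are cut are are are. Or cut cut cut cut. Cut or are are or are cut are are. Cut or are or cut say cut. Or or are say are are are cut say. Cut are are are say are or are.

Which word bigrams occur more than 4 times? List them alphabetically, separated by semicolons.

are are; are or; cut cut; or are

Bigram counts meeting the condition (more than 4 times):
  are are: 9
  are or: 5
  cut cut: 6
  or are: 5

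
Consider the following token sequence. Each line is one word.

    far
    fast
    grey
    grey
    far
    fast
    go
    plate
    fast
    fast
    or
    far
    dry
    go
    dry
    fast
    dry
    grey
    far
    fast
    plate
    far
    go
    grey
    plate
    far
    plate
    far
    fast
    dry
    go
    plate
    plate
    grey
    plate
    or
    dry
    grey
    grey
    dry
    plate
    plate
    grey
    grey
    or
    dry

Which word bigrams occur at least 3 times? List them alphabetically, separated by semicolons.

Bigram counts meeting the condition (at least 3 times):
  far fast: 4
  grey grey: 3
  plate far: 3

far fast; grey grey; plate far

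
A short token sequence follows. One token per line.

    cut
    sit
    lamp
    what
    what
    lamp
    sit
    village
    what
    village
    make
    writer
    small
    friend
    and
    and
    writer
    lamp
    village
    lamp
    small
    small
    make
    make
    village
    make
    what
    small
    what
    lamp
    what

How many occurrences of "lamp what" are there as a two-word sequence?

Scanning the 30 overlapping bigram windows for "lamp what":
  position 3–4: lamp what
  position 30–31: lamp what

2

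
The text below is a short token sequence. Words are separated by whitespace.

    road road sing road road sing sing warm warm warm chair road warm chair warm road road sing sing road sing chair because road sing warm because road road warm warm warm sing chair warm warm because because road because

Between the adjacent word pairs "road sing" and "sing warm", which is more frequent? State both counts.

"road sing": 5 occurrences
"sing warm": 2 occurrences

"road sing" (5 vs 2)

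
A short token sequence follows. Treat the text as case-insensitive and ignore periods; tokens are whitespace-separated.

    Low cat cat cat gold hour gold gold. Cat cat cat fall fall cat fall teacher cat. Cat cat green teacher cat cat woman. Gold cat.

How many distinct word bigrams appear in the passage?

26 tokens → 25 bigram windows in total.
Repeated bigrams (each contributes count−1 duplicates):
  cat cat: 7
  cat fall: 2
  gold cat: 2
  teacher cat: 2
9 duplicate windows → 25 − 9 = 16 distinct.

16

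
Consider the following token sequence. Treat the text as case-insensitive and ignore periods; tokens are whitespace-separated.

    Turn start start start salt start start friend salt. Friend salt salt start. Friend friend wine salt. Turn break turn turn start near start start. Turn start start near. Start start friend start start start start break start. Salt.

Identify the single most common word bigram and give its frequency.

"start start", 9 times

Bigram frequencies (highest first):
  start start: 9
  turn start: 3
  start friend: 3
  start salt: 2
  salt start: 2
  friend salt: 2
  … (15 more, each ≤ 2)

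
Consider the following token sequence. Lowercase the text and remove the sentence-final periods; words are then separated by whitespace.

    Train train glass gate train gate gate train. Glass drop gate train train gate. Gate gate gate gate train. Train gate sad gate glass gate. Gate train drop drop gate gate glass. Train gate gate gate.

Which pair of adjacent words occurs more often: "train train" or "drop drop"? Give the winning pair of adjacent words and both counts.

"train train": 3 occurrences
"drop drop": 1 occurrence

"train train" (3 vs 1)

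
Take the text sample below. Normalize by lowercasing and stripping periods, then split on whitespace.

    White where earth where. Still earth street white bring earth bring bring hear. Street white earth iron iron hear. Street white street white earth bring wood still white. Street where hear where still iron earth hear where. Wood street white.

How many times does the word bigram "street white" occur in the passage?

Scanning the 39 overlapping bigram windows for "street white":
  position 7–8: street white
  position 14–15: street white
  position 20–21: street white
  position 22–23: street white
  position 39–40: street white

5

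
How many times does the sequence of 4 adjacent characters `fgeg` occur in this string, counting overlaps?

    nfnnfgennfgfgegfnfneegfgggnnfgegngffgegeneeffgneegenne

3

Sliding a length-4 window over the 54 characters (51 positions):
  position 12–15: fgeg
  position 29–32: fgeg
  position 36–39: fgeg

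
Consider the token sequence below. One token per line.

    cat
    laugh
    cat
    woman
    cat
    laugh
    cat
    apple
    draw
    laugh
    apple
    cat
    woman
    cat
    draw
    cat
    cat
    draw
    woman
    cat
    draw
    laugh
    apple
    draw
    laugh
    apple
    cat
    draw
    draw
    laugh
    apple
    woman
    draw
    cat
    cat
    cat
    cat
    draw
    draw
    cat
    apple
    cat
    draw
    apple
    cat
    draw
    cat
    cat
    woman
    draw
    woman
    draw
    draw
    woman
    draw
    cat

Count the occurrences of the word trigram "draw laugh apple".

4

Scanning the 54 overlapping trigram windows for "draw laugh apple":
  position 9–11: draw laugh apple
  position 21–23: draw laugh apple
  position 24–26: draw laugh apple
  position 29–31: draw laugh apple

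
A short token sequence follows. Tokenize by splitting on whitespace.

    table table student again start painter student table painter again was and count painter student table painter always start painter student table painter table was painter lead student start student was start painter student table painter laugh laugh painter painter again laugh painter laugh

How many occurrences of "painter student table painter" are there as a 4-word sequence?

Scanning the 41 overlapping 4-gram windows for "painter student table painter":
  position 6–9: painter student table painter
  position 14–17: painter student table painter
  position 20–23: painter student table painter
  position 33–36: painter student table painter

4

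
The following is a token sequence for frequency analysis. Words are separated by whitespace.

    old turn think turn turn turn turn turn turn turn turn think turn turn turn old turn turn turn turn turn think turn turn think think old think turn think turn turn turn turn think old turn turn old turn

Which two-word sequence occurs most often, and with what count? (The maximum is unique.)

"turn turn", 18 times

Bigram frequencies (highest first):
  turn turn: 18
  turn think: 6
  think turn: 5
  old turn: 4
  turn old: 2
  think old: 2
  … (2 more, each ≤ 1)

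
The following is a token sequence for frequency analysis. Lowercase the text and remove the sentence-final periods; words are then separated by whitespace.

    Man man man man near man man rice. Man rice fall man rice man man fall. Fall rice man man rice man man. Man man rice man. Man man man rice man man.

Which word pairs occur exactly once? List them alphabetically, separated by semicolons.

fall fall; fall man; fall rice; man fall; man near; near man; rice fall

Bigram counts meeting the condition (exactly once):
  fall fall: 1
  fall man: 1
  fall rice: 1
  man fall: 1
  man near: 1
  near man: 1
  rice fall: 1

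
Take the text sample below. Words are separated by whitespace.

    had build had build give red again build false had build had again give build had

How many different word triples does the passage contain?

13

16 tokens → 14 trigram windows in total.
Repeated trigrams (each contributes count−1 duplicates):
  had build had: 2
1 duplicate windows → 14 − 1 = 13 distinct.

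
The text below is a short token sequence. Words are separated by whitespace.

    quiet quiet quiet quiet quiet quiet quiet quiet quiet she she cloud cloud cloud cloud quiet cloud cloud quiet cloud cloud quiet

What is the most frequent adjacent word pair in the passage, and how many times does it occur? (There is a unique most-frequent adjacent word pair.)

"quiet quiet", 8 times

Bigram frequencies (highest first):
  quiet quiet: 8
  cloud cloud: 5
  cloud quiet: 3
  quiet cloud: 2
  quiet she: 1
  she she: 1
  … (1 more, each ≤ 1)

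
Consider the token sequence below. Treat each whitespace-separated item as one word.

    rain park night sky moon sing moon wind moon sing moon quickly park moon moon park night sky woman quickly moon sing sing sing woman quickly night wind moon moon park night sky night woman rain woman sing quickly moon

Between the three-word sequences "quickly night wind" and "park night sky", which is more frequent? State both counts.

"park night sky" (3 vs 1)

"quickly night wind": 1 occurrence
"park night sky": 3 occurrences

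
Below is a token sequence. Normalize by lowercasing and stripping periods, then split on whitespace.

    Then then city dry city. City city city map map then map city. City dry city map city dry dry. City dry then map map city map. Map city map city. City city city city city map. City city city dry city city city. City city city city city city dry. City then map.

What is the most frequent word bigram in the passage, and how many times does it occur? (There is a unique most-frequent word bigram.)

"city city", 19 times

Bigram frequencies (highest first):
  city city: 19
  city dry: 6
  map city: 6
  dry city: 5
  city map: 5
  map map: 3
  … (7 more, each ≤ 3)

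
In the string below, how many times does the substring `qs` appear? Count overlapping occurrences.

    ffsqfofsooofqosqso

Sliding a length-2 window over the 18 characters (17 positions):
  position 16–17: qs

1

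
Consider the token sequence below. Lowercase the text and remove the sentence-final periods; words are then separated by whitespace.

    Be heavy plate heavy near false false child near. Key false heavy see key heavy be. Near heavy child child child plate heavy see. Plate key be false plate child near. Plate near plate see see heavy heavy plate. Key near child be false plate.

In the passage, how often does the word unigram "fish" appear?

0

Scanning the 45 tokens for "fish":
  (none found)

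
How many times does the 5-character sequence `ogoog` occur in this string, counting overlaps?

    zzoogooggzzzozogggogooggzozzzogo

2

Sliding a length-5 window over the 32 characters (28 positions):
  position 4–8: ogoog
  position 19–23: ogoog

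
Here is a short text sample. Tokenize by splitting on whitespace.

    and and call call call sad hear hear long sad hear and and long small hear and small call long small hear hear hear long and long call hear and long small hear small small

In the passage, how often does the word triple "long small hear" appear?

Scanning the 33 overlapping trigram windows for "long small hear":
  position 14–16: long small hear
  position 20–22: long small hear
  position 31–33: long small hear

3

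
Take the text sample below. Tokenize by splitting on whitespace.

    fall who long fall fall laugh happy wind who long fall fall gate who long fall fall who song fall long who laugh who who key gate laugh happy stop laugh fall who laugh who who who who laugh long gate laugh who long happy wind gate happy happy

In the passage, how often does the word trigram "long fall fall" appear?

Scanning the 47 overlapping trigram windows for "long fall fall":
  position 3–5: long fall fall
  position 10–12: long fall fall
  position 15–17: long fall fall

3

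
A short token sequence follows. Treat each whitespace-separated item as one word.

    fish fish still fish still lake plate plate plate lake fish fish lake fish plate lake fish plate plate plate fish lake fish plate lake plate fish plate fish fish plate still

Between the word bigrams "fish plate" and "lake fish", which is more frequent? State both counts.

"fish plate" (5 vs 4)

"fish plate": 5 occurrences
"lake fish": 4 occurrences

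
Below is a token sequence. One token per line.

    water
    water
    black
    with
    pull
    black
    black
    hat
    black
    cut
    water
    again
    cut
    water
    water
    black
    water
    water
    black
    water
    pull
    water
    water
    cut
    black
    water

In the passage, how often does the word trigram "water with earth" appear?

Scanning the 24 overlapping trigram windows for "water with earth":
  (none found)

0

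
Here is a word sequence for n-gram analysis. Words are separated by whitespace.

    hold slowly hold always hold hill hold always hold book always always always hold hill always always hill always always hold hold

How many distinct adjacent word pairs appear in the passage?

22 tokens → 21 bigram windows in total.
Repeated bigrams (each contributes count−1 duplicates):
  always always: 4
  always hold: 4
  hill always: 2
  hold always: 2
  hold hill: 2
9 duplicate windows → 21 − 9 = 12 distinct.

12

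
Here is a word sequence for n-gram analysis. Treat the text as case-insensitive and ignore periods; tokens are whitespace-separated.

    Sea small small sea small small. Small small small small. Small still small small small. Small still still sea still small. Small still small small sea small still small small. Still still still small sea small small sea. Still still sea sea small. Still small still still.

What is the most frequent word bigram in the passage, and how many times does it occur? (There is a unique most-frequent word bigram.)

"small small", 14 times

Bigram frequencies (highest first):
  small small: 14
  small still: 7
  still small: 6
  sea small: 5
  still still: 5
  small sea: 4
  … (3 more, each ≤ 2)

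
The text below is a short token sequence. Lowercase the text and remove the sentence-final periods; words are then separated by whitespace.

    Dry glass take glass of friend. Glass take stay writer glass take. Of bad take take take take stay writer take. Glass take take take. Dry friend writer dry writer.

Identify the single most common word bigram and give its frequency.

"take take", 5 times

Bigram frequencies (highest first):
  take take: 5
  glass take: 4
  take glass: 2
  take stay: 2
  stay writer: 2
  dry glass: 1
  … (13 more, each ≤ 1)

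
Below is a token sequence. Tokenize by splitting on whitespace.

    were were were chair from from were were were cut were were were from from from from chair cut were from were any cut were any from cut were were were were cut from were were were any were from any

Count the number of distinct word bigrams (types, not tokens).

17

41 tokens → 40 bigram windows in total.
Repeated bigrams (each contributes count−1 duplicates):
  were were: 11
  cut were: 4
  from from: 4
  from were: 3
  were any: 3
  were from: 3
  were cut: 2
23 duplicate windows → 40 − 23 = 17 distinct.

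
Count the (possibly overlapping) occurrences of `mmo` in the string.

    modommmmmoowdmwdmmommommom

Sliding a length-3 window over the 26 characters (24 positions):
  position 8–10: mmo
  position 17–19: mmo
  position 20–22: mmo
  position 23–25: mmo

4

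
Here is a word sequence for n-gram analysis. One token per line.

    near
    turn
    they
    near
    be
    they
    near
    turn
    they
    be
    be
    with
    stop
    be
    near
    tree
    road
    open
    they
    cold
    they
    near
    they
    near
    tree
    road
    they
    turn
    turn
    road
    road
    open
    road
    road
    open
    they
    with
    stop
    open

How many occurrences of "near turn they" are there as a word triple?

2

Scanning the 37 overlapping trigram windows for "near turn they":
  position 1–3: near turn they
  position 7–9: near turn they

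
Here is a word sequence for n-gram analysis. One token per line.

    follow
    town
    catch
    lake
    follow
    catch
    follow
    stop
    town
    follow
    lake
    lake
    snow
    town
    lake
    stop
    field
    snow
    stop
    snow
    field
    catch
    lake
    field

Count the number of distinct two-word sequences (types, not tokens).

24 tokens → 23 bigram windows in total.
Repeated bigrams (each contributes count−1 duplicates):
  catch lake: 2
1 duplicate windows → 23 − 1 = 22 distinct.

22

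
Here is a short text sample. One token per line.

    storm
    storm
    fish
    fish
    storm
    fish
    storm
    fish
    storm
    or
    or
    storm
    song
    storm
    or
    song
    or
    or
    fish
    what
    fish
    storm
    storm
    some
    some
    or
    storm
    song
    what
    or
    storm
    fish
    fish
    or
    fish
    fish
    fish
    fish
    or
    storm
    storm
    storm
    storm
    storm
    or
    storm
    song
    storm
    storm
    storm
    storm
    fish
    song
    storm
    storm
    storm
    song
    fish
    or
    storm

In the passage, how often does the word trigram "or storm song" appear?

Scanning the 58 overlapping trigram windows for "or storm song":
  position 11–13: or storm song
  position 26–28: or storm song
  position 45–47: or storm song

3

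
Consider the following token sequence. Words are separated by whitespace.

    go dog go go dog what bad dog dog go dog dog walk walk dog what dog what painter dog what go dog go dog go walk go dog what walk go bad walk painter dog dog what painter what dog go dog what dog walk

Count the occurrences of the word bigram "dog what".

Scanning the 45 overlapping bigram windows for "dog what":
  position 5–6: dog what
  position 15–16: dog what
  position 17–18: dog what
  position 20–21: dog what
  position 29–30: dog what
  position 37–38: dog what
  position 43–44: dog what

7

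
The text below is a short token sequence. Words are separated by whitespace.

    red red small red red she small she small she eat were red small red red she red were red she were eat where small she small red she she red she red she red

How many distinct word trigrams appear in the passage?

35 tokens → 33 trigram windows in total.
Repeated trigrams (each contributes count−1 duplicates):
  red she red: 3
  red red she: 2
  red small red: 2
  she red she: 2
  she small she: 2
  small red red: 2
  small she small: 2
8 duplicate windows → 33 − 8 = 25 distinct.

25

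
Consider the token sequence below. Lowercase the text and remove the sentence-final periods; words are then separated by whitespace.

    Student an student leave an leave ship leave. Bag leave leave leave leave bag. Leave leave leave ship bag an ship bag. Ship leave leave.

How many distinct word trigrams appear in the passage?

25 tokens → 23 trigram windows in total.
Repeated trigrams (each contributes count−1 duplicates):
  leave leave leave: 3
  bag leave leave: 2
  leave bag leave: 2
4 duplicate windows → 23 − 4 = 19 distinct.

19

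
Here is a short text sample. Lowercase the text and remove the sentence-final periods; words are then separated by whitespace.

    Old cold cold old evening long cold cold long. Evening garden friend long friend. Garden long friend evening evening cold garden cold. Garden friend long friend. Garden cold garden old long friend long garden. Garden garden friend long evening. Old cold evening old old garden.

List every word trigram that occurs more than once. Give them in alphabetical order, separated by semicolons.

Trigram counts meeting the condition (more than once):
  friend long friend: 2
  garden cold garden: 2
  garden friend long: 3
  long friend garden: 2

friend long friend; garden cold garden; garden friend long; long friend garden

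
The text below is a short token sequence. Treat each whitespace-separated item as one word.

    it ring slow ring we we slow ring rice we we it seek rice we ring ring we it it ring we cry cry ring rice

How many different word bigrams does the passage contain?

17

26 tokens → 25 bigram windows in total.
Repeated bigrams (each contributes count−1 duplicates):
  ring we: 3
  it ring: 2
  rice we: 2
  ring rice: 2
  slow ring: 2
  we it: 2
  we we: 2
8 duplicate windows → 25 − 8 = 17 distinct.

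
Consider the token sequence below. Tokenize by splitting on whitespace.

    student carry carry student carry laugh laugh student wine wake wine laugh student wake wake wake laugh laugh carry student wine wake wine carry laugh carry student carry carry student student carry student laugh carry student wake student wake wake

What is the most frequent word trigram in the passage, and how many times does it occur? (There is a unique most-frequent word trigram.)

"laugh carry student", 3 times

Trigram frequencies (highest first):
  laugh carry student: 3
  student carry carry: 2
  carry carry student: 2
  carry student carry: 2
  student wine wake: 2
  wine wake wine: 2
  … (24 more, each ≤ 2)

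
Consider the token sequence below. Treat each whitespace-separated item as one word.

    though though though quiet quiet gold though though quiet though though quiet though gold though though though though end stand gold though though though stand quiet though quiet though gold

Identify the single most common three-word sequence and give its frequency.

"though though though", 4 times

Trigram frequencies (highest first):
  though though though: 4
  though though quiet: 3
  gold though though: 3
  though quiet though: 3
  quiet though gold: 2
  though quiet quiet: 1
  … (12 more, each ≤ 1)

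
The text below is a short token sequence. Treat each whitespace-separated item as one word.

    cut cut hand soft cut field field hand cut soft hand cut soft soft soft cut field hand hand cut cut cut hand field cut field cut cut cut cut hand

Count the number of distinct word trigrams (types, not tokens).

23

31 tokens → 29 trigram windows in total.
Repeated trigrams (each contributes count−1 duplicates):
  cut cut cut: 3
  cut cut hand: 3
  hand cut soft: 2
  soft cut field: 2
6 duplicate windows → 29 − 6 = 23 distinct.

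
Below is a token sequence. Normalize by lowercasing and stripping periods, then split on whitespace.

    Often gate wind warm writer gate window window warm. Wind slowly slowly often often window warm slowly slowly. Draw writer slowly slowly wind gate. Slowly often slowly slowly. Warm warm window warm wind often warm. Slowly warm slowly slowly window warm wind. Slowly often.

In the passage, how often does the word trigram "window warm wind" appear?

Scanning the 42 overlapping trigram windows for "window warm wind":
  position 8–10: window warm wind
  position 31–33: window warm wind
  position 40–42: window warm wind

3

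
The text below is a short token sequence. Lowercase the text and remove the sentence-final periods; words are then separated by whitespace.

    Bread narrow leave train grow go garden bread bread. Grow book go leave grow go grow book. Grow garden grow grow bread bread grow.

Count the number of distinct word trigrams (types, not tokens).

21

24 tokens → 22 trigram windows in total.
Repeated trigrams (each contributes count−1 duplicates):
  bread bread grow: 2
1 duplicate windows → 22 − 1 = 21 distinct.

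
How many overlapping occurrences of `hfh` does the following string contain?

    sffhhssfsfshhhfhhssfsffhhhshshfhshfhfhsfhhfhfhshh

Sliding a length-3 window over the 49 characters (47 positions):
  position 14–16: hfh
  position 30–32: hfh
  position 34–36: hfh
  position 36–38: hfh
  position 42–44: hfh
  position 44–46: hfh

6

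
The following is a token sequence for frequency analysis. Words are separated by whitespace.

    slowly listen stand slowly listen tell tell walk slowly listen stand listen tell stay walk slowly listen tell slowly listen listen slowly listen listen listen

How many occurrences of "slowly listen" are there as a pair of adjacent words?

6

Scanning the 24 overlapping bigram windows for "slowly listen":
  position 1–2: slowly listen
  position 4–5: slowly listen
  position 9–10: slowly listen
  position 16–17: slowly listen
  position 19–20: slowly listen
  position 22–23: slowly listen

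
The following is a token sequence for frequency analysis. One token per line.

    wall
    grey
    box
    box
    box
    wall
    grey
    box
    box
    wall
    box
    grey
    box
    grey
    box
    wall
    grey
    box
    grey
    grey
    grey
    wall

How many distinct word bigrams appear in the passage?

22 tokens → 21 bigram windows in total.
Repeated bigrams (each contributes count−1 duplicates):
  grey box: 5
  box box: 3
  box grey: 3
  box wall: 3
  wall grey: 3
  grey grey: 2
13 duplicate windows → 21 − 13 = 8 distinct.

8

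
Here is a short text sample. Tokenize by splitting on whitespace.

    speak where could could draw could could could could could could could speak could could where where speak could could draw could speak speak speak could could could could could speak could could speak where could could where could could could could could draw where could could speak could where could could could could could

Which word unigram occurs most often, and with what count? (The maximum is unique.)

"could", 36 times

Unigram frequencies (highest first):
  could: 36
  speak: 9
  where: 7
  draw: 3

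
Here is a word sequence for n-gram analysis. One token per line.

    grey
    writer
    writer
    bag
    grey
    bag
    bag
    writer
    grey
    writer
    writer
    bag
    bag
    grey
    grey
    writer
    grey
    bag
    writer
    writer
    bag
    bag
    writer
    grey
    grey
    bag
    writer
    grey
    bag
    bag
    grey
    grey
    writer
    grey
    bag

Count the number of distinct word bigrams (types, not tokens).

35 tokens → 34 bigram windows in total.
Repeated bigrams (each contributes count−1 duplicates):
  grey bag: 5
  writer grey: 5
  bag bag: 4
  bag writer: 4
  grey writer: 4
  bag grey: 3
  grey grey: 3
  writer bag: 3
  … (1 more repeated)
25 duplicate windows → 34 − 25 = 9 distinct.

9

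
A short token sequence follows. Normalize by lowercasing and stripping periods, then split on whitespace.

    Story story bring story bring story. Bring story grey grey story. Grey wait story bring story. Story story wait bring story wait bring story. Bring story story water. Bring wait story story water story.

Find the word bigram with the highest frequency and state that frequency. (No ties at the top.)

"bring story", 7 times

Bigram frequencies (highest first):
  bring story: 7
  story story: 5
  story bring: 5
  story grey: 2
  wait story: 2
  story wait: 2
  … (8 more, each ≤ 2)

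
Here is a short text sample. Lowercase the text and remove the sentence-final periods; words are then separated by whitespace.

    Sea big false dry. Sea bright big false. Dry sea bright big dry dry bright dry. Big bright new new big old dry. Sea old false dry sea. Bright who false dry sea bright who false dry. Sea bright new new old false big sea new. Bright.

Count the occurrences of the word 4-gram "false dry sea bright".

Scanning the 44 overlapping 4-gram windows for "false dry sea bright":
  position 3–6: false dry sea bright
  position 8–11: false dry sea bright
  position 26–29: false dry sea bright
  position 31–34: false dry sea bright
  position 36–39: false dry sea bright

5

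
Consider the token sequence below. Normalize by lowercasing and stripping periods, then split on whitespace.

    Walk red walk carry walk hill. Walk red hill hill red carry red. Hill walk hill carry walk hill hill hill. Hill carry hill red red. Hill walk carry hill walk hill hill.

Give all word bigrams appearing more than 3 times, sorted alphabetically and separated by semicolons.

hill hill; hill walk; walk hill

Bigram counts meeting the condition (more than 3 times):
  hill hill: 5
  hill walk: 4
  walk hill: 4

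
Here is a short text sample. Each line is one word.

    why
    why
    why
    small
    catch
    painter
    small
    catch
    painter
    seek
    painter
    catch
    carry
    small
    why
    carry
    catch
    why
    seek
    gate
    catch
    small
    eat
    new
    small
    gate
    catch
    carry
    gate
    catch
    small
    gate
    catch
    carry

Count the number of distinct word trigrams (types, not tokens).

28

34 tokens → 32 trigram windows in total.
Repeated trigrams (each contributes count−1 duplicates):
  gate catch carry: 2
  gate catch small: 2
  small catch painter: 2
  small gate catch: 2
4 duplicate windows → 32 − 4 = 28 distinct.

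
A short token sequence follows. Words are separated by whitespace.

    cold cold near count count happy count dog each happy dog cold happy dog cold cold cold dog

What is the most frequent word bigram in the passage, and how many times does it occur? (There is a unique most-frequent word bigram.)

"cold cold", 3 times

Bigram frequencies (highest first):
  cold cold: 3
  happy dog: 2
  dog cold: 2
  cold near: 1
  near count: 1
  count count: 1
  … (7 more, each ≤ 1)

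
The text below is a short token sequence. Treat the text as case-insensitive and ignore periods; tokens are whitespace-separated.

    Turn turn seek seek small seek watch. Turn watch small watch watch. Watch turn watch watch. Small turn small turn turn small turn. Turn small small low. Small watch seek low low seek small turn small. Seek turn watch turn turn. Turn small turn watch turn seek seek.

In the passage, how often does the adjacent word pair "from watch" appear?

0

Scanning the 47 overlapping bigram windows for "from watch":
  (none found)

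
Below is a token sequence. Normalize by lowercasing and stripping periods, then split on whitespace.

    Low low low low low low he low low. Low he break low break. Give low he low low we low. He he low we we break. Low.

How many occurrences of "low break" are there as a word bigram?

1

Scanning the 27 overlapping bigram windows for "low break":
  position 13–14: low break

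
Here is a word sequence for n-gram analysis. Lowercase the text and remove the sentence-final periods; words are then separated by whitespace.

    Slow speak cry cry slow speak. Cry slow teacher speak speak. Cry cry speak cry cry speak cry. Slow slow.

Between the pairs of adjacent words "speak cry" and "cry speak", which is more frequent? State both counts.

"speak cry": 5 occurrences
"cry speak": 2 occurrences

"speak cry" (5 vs 2)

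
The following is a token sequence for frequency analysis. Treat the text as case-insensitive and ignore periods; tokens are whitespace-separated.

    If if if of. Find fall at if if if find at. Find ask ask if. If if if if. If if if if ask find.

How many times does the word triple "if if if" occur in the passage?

9

Scanning the 24 overlapping trigram windows for "if if if":
  position 1–3: if if if
  position 8–10: if if if
  position 16–18: if if if
  position 17–19: if if if
  position 18–20: if if if
  position 19–21: if if if
  position 20–22: if if if
  position 21–23: if if if
  position 22–24: if if if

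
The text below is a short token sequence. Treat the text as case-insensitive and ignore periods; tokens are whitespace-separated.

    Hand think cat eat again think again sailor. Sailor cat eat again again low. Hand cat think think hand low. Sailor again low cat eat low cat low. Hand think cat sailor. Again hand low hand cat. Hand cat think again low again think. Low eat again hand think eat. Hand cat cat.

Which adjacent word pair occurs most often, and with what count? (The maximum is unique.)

Bigram frequencies (highest first):
  hand cat: 4
  hand think: 3
  cat eat: 3
  eat again: 3
  again low: 3
  low hand: 3
  … (25 more, each ≤ 2)

"hand cat", 4 times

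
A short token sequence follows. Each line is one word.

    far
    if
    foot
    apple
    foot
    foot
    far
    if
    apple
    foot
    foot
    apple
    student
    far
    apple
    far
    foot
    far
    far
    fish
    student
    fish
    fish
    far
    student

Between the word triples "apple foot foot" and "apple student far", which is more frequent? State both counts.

"apple foot foot" (2 vs 1)

"apple foot foot": 2 occurrences
"apple student far": 1 occurrence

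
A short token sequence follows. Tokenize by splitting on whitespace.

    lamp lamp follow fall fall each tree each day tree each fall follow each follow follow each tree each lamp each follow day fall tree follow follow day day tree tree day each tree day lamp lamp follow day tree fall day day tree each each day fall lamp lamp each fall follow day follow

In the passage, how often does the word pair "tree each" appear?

4

Scanning the 54 overlapping bigram windows for "tree each":
  position 7–8: tree each
  position 10–11: tree each
  position 18–19: tree each
  position 44–45: tree each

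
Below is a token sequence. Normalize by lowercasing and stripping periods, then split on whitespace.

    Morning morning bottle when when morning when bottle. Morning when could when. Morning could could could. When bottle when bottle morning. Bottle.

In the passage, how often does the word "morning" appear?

Scanning the 22 tokens for "morning":
  position 1: morning
  position 2: morning
  position 6: morning
  position 9: morning
  position 13: morning
  position 21: morning

6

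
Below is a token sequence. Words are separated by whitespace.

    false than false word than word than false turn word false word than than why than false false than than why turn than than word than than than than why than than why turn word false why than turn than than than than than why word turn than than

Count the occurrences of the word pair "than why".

5

Scanning the 48 overlapping bigram windows for "than why":
  position 14–15: than why
  position 20–21: than why
  position 29–30: than why
  position 32–33: than why
  position 44–45: than why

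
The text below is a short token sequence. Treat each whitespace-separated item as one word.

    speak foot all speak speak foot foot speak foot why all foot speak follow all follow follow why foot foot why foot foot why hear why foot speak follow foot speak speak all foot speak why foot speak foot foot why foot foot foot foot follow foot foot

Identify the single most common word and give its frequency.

"foot", 21 times

Unigram frequencies (highest first):
  foot: 21
  speak: 10
  why: 7
  follow: 5
  all: 4
  hear: 1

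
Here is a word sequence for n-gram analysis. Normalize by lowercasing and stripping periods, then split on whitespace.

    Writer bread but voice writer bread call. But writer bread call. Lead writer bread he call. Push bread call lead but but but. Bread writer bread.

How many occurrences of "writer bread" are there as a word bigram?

5

Scanning the 25 overlapping bigram windows for "writer bread":
  position 1–2: writer bread
  position 5–6: writer bread
  position 9–10: writer bread
  position 13–14: writer bread
  position 25–26: writer bread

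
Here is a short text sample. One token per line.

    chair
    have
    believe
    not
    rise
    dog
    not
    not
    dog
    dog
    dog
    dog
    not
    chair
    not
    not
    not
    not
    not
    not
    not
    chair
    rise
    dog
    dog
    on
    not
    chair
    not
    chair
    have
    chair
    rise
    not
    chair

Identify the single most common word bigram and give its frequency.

"not not", 7 times

Bigram frequencies (highest first):
  not not: 7
  not chair: 5
  dog dog: 4
  chair have: 2
  rise dog: 2
  dog not: 2
  … (10 more, each ≤ 2)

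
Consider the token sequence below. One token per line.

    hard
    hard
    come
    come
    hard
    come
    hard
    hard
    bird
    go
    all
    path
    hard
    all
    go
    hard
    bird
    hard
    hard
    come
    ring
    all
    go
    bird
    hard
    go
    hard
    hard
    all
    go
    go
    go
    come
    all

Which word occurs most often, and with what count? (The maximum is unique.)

Unigram frequencies (highest first):
  hard: 12
  go: 7
  come: 5
  all: 5
  bird: 3
  path: 1
  … (1 more, each ≤ 1)

"hard", 12 times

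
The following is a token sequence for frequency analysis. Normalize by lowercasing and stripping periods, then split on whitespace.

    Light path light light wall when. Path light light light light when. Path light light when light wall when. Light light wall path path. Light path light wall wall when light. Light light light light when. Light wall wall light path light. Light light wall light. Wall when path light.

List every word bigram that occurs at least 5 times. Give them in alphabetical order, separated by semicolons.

light light; light wall; path light

Bigram counts meeting the condition (at least 5 times):
  light light: 12
  light wall: 7
  path light: 7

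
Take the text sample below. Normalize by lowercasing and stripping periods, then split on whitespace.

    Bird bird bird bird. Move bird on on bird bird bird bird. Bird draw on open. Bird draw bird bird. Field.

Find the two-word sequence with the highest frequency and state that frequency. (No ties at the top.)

"bird bird", 8 times

Bigram frequencies (highest first):
  bird bird: 8
  bird draw: 2
  bird move: 1
  move bird: 1
  bird on: 1
  on on: 1
  … (6 more, each ≤ 1)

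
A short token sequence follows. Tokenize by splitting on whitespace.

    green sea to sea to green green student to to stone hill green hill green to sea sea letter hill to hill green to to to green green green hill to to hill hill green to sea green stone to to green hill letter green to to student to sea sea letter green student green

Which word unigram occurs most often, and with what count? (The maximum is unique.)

Unigram frequencies (highest first):
  to: 17
  green: 15
  hill: 8
  sea: 7
  student: 3
  letter: 3
  … (1 more, each ≤ 2)

"to", 17 times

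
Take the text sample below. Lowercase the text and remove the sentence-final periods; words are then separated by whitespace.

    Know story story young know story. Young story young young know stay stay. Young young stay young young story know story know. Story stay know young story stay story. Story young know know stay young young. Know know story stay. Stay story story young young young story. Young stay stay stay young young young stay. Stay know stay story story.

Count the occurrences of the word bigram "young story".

4

Scanning the 59 overlapping bigram windows for "young story":
  position 7–8: young story
  position 18–19: young story
  position 26–27: young story
  position 46–47: young story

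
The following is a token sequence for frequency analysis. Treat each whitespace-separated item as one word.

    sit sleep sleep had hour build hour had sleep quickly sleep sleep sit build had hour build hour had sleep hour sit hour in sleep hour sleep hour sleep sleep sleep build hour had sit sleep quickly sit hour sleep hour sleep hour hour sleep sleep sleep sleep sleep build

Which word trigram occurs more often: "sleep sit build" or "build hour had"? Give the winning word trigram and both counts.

"build hour had" (3 vs 1)

"sleep sit build": 1 occurrence
"build hour had": 3 occurrences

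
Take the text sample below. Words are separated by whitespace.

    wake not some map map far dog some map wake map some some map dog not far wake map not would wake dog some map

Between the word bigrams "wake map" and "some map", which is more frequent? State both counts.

"some map" (4 vs 2)

"wake map": 2 occurrences
"some map": 4 occurrences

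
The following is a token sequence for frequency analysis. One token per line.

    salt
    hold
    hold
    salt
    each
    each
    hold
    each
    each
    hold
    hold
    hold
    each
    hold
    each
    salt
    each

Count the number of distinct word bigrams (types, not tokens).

17 tokens → 16 bigram windows in total.
Repeated bigrams (each contributes count−1 duplicates):
  each hold: 3
  hold each: 3
  hold hold: 3
  each each: 2
  salt each: 2
8 duplicate windows → 16 − 8 = 8 distinct.

8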